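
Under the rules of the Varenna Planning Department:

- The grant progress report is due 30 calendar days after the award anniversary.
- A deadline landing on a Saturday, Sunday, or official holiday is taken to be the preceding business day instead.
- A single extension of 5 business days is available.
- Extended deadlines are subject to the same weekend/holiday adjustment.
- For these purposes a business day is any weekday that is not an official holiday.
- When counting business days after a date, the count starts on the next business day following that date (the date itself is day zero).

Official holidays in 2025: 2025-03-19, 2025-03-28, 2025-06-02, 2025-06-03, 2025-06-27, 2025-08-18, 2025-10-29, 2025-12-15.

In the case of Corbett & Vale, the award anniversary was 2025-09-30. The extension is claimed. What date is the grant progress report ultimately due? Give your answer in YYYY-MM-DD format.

2025-11-06

From 2025-09-30, 30 calendar days later is 2025-10-30.
Since 2025-10-30 is a Thursday and not a holiday, the date is unchanged.
The 5-business-day extension runs from 2025-10-30 to 2025-11-06.
2025-11-06 is a Thursday and not a listed holiday, so it stands.
The final due date is 2025-11-06.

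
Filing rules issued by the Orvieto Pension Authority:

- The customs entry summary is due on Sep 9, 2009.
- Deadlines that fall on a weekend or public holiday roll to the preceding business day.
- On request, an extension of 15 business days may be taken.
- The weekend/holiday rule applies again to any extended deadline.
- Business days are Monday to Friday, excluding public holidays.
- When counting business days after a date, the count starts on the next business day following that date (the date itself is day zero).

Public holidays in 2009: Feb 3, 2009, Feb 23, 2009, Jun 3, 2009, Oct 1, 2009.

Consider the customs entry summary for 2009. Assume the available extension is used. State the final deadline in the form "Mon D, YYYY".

The stated deadline is Sep 9, 2009.
Sep 9, 2009 is a Wednesday and not a listed holiday, so it stands.
Applying the 15-business-day extension: 15 business days after Sep 9, 2009 is Sep 30, 2009.
Since Sep 30, 2009 is a Wednesday and not a holiday, the date is unchanged.
Deadline: Sep 30, 2009.

Sep 30, 2009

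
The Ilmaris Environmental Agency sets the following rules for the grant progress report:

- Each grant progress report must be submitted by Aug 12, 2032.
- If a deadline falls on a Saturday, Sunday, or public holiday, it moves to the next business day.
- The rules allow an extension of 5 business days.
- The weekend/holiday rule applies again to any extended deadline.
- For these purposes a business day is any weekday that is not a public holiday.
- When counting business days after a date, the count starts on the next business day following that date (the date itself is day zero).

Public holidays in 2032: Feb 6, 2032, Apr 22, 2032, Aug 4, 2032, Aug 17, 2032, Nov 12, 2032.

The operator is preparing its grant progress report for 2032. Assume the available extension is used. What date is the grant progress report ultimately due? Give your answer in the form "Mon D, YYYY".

The stated deadline is Aug 12, 2032.
Aug 12, 2032 is a Thursday and not a listed holiday, so it stands.
Applying the 5-business-day extension: 5 business days after Aug 12, 2032 is Aug 20, 2032.
Aug 20, 2032 is a Friday and not a listed holiday, so it stands.
The final due date is Aug 20, 2032.

Aug 20, 2032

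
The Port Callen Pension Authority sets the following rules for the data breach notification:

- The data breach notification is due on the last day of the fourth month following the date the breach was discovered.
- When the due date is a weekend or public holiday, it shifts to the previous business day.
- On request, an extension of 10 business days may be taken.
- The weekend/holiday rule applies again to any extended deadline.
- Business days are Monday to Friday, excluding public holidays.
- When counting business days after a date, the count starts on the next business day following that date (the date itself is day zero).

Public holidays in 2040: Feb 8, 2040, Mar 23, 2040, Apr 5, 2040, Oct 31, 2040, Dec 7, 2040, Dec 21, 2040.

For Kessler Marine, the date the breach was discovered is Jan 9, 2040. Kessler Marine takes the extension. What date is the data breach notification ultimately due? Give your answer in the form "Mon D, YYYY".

4 months after Jan 9, 2040 is May 2040; that month ends on May 31, 2040.
May 31, 2040 falls on a Thursday, which is a business day, so no adjustment is needed.
The 10-business-day extension runs from May 31, 2040 to Jun 14, 2040.
Jun 14, 2040 falls on a Thursday, which is a business day, so no adjustment is needed.
So the filing is due Jun 14, 2040.

Jun 14, 2040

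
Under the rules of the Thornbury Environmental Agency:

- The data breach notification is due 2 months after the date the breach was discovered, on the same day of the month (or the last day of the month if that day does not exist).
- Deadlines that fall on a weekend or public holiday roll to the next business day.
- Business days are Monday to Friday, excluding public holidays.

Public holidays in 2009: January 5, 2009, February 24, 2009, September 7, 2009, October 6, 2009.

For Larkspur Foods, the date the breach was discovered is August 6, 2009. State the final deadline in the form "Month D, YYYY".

2 months from August 6, 2009 is October 6, 2009.
Because October 6, 2009 is a listed holiday, the deadline becomes October 7, 2009 (Wednesday).
Final deadline: October 7, 2009.

October 7, 2009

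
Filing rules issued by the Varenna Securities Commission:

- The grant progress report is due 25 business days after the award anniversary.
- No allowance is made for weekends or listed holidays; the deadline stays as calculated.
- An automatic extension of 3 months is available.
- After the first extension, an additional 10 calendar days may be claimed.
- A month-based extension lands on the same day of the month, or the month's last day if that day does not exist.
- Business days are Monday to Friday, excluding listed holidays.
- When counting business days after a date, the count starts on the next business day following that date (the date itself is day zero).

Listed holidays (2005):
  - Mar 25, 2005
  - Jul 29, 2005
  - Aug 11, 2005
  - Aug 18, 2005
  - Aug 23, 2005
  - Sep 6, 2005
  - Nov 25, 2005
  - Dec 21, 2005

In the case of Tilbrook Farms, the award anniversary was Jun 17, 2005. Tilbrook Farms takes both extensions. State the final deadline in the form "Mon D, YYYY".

Counting 25 business days after Jun 17, 2005 (skipping weekends and listed holidays) reaches Jul 22, 2005.
Jul 22, 2005 is a Friday; no weekend or holiday adjustment applies.
Applying the 3 months extension: 3 months after Jul 22, 2005 is Oct 22, 2005.
No adjustment is made for weekends or holidays, so Oct 22, 2005 stands.
Applying the 10-calendar-day extension: Oct 22, 2005 + 10 days = Nov 1, 2005.
Nov 1, 2005 falls on a Tuesday. The rules make no weekend/holiday allowance, so it remains Nov 1, 2005.
Final deadline: Nov 1, 2005.

Nov 1, 2005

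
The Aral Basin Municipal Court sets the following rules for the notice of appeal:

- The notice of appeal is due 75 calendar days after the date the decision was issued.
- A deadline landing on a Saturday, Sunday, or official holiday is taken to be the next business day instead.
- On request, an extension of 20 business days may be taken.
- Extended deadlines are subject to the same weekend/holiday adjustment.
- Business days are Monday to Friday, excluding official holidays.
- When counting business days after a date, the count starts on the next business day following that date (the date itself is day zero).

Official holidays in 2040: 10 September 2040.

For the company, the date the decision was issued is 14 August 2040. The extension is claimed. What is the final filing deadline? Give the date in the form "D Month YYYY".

Trigger date 14 August 2040 + 75 calendar days = 28 October 2040.
28 October 2040 is a Sunday, so it moves to the next business day, 29 October 2040 (Monday).
Applying the 20-business-day extension: 20 business days after 29 October 2040 is 26 November 2040.
26 November 2040 (Monday) is already a business day.
So the filing is due 26 November 2040.

26 November 2040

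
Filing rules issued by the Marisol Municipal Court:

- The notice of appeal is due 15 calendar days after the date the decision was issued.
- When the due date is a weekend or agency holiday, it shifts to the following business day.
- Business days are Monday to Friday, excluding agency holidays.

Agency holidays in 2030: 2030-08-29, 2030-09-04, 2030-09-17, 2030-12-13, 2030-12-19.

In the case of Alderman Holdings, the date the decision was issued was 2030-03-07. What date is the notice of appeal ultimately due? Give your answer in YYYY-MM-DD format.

2030-03-22

From 2030-03-07, 15 calendar days later is 2030-03-22.
2030-03-22 (Friday) is already a business day.
Final deadline: 2030-03-22.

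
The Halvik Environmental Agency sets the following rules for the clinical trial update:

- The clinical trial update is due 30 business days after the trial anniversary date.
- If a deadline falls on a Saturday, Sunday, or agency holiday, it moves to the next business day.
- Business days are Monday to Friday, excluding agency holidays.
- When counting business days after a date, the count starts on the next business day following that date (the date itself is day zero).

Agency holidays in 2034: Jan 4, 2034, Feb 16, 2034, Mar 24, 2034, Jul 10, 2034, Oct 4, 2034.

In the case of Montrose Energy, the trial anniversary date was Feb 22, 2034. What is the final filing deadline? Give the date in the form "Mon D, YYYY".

Apr 6, 2034

Counting 30 business days after Feb 22, 2034 (skipping weekends and listed holidays) reaches Apr 6, 2034.
Apr 6, 2034 (Thursday) is already a business day.
Final deadline: Apr 6, 2034.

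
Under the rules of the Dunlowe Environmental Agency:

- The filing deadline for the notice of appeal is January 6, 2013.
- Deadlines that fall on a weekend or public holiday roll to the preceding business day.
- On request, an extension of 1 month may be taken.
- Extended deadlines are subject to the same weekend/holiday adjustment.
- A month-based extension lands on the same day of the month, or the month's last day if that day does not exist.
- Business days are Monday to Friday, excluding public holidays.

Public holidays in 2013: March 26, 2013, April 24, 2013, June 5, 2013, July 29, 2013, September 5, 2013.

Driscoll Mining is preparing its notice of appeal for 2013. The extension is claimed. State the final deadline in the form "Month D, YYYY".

February 4, 2013

Start from the fixed due date, January 6, 2013.
January 6, 2013 is a Sunday; the preceding business day is January 4, 2013 (Friday).
The 1 month extension carries January 4, 2013 to February 4, 2013.
February 4, 2013 is a Monday and not a listed holiday, so it stands.
The final due date is February 4, 2013.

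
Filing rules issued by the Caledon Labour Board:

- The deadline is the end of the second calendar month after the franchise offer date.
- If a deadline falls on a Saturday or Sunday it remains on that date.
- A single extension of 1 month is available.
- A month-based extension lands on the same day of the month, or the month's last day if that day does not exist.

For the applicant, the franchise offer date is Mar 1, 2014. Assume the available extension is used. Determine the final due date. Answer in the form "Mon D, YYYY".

Jun 30, 2014

2 months after Mar 1, 2014 falls in May 2014; the last day of that month is May 31, 2014.
No adjustment is made for weekends or holidays, so May 31, 2014 stands.
The 1 month extension carries May 31, 2014 to Jun 30, 2014 (day 31 does not exist in June, so the month's last day is used).
No adjustment is made for weekends or holidays, so Jun 30, 2014 stands.
Deadline: Jun 30, 2014.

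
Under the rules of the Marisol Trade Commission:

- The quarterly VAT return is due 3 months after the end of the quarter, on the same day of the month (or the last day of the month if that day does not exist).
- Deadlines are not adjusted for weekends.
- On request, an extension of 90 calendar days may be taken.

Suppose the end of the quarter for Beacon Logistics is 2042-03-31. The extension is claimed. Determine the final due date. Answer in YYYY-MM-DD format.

2042-09-28

3 months from 2042-03-31 is 2042-06-30 (day 31 does not exist in June, so the month's last day is used).
No adjustment is made for weekends or holidays, so 2042-06-30 stands.
Applying the 90-calendar-day extension: 2042-06-30 + 90 days = 2042-09-28.
2042-09-28 falls on a Sunday. The rules make no weekend/holiday allowance, so it remains 2042-09-28.
So the filing is due 2042-09-28.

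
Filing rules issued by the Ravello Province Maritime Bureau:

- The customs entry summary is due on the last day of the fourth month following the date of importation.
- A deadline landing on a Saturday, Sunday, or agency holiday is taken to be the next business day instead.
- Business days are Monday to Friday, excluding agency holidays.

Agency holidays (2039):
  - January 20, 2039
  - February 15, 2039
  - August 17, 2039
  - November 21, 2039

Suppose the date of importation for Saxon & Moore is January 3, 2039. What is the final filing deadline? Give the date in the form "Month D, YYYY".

May 31, 2039

4 months after January 3, 2039 falls in May 2039; the last day of that month is May 31, 2039.
May 31, 2039 is a Tuesday and not a listed holiday, so it stands.
Final deadline: May 31, 2039.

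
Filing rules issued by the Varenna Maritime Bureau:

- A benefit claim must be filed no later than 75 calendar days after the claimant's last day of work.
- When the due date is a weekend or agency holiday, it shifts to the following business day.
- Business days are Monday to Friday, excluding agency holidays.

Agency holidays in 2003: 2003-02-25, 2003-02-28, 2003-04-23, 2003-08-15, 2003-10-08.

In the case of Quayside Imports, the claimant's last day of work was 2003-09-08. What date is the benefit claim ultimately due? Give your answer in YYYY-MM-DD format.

2003-11-24

75 calendar days after 2003-09-08 is 2003-11-22.
Because 2003-11-22 is a Saturday, the deadline becomes 2003-11-24 (Monday).
The final due date is 2003-11-24.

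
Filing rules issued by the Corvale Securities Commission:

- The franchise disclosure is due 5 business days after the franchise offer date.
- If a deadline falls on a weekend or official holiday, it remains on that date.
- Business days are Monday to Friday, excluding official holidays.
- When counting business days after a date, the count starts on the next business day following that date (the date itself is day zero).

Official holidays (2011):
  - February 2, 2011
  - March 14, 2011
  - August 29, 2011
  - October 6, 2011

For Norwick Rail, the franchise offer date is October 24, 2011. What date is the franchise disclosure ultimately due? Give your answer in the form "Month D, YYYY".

October 31, 2011

5 business days after October 24, 2011, excluding weekends and holidays, is October 31, 2011.
October 31, 2011 falls on a Monday. The rules make no weekend/holiday allowance, so it remains October 31, 2011.
Deadline: October 31, 2011.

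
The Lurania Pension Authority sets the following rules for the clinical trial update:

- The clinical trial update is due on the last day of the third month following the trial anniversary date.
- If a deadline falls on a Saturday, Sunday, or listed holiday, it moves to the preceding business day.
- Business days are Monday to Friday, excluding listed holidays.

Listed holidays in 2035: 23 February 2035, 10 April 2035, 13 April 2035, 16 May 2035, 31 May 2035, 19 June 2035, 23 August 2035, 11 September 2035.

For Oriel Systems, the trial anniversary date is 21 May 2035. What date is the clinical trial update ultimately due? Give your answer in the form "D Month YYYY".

The third month after 21 May 2035 is August 2035, whose last day is 31 August 2035.
31 August 2035 is a Friday and not a listed holiday, so it stands.
The final due date is 31 August 2035.

31 August 2035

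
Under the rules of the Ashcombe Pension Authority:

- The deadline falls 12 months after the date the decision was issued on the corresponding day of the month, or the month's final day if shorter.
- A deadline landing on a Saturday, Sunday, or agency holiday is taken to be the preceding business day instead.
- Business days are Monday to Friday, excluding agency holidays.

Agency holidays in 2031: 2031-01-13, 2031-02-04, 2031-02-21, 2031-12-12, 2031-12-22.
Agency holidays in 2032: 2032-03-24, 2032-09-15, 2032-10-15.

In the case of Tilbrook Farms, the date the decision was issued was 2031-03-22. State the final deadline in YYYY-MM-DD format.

2032-03-22

12 months from 2031-03-22 is 2032-03-22.
2032-03-22 is a Monday and not a listed holiday, so it stands.
So the filing is due 2032-03-22.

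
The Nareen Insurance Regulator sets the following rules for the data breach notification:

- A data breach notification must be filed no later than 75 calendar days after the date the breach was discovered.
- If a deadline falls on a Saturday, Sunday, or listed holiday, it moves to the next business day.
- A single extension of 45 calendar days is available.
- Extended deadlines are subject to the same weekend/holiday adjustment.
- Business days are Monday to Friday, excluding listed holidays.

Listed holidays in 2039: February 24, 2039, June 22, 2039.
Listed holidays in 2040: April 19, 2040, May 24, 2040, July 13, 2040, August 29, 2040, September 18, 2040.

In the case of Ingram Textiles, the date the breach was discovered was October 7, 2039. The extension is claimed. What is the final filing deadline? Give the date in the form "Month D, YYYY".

February 6, 2040

75 calendar days after October 7, 2039 is December 21, 2039.
Since December 21, 2039 is a Wednesday and not a holiday, the date is unchanged.
The 45-calendar-day extension moves the deadline from December 21, 2039 to February 4, 2040.
February 4, 2040 falls on a Saturday. Rolling to the next business day gives February 6, 2040, a Monday.
Deadline: February 6, 2040.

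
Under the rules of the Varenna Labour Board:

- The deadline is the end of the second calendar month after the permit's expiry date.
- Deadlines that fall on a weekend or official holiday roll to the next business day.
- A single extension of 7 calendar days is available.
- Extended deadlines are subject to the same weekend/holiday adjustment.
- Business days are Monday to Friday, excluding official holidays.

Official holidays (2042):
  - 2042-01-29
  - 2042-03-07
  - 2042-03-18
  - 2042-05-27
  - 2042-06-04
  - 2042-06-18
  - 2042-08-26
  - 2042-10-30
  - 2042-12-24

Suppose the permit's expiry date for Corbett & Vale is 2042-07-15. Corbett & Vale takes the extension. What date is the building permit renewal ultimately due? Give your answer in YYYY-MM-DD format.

2042-10-07

The second month after 2042-07-15 is September 2042, whose last day is 2042-09-30.
2042-09-30 falls on a Tuesday, which is a business day, so no adjustment is needed.
Add the 7 calendar-day extension to 2042-09-30: 2042-10-07.
Since 2042-10-07 is a Tuesday and not a holiday, the date is unchanged.
So the filing is due 2042-10-07.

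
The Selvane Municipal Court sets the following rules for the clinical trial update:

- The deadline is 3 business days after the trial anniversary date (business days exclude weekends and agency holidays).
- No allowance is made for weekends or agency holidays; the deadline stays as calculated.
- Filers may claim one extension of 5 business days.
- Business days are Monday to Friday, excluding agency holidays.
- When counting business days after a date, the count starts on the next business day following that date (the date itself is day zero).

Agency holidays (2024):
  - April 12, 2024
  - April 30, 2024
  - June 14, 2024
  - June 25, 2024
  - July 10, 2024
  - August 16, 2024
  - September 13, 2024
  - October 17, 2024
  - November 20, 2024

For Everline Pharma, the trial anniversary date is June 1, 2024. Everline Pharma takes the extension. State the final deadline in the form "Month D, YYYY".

Starting the day after June 1, 2024 and counting 3 business days lands on June 5, 2024.
June 5, 2024 is a Wednesday; no weekend or holiday adjustment applies.
Counting 5 further business days from June 5, 2024 reaches June 12, 2024.
June 12, 2024 is a Wednesday; no weekend or holiday adjustment applies.
The final due date is June 12, 2024.

June 12, 2024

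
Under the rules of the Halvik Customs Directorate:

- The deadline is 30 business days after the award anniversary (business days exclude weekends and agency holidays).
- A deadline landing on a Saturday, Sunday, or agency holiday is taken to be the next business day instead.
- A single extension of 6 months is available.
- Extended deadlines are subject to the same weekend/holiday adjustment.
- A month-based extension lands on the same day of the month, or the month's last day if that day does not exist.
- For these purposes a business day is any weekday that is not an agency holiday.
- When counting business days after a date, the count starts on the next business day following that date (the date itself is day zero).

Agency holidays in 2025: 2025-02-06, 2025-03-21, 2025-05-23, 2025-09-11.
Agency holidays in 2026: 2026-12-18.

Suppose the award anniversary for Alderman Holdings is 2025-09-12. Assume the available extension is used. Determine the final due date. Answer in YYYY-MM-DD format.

Starting the day after 2025-09-12 and counting 30 business days lands on 2025-10-24.
Since 2025-10-24 is a Friday and not a holiday, the date is unchanged.
Add 6 months to 2025-10-24: 2026-04-24.
Since 2026-04-24 is a Friday and not a holiday, the date is unchanged.
Final deadline: 2026-04-24.

2026-04-24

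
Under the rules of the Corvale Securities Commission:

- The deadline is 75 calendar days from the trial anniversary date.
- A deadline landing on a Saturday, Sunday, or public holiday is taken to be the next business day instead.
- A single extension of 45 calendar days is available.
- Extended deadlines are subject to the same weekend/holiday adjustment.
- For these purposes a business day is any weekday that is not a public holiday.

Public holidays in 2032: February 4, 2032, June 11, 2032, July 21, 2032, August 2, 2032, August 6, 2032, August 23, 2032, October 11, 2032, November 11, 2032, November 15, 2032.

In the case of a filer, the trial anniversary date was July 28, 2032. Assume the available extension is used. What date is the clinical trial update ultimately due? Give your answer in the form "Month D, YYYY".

Trigger date July 28, 2032 + 75 calendar days = October 11, 2032.
October 11, 2032 is a listed holiday, so it moves to the next business day, October 12, 2032 (Tuesday).
With the 45-day extension, October 12, 2032 becomes November 26, 2032.
Since November 26, 2032 is a Friday and not a holiday, the date is unchanged.
Deadline: November 26, 2032.

November 26, 2032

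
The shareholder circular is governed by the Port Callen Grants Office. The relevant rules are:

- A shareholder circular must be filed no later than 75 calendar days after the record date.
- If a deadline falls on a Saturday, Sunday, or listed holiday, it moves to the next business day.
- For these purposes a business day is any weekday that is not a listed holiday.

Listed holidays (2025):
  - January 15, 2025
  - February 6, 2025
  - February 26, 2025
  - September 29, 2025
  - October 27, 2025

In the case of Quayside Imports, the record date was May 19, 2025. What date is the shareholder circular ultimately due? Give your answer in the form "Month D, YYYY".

August 4, 2025

75 calendar days after May 19, 2025 is August 2, 2025.
Because August 2, 2025 is a Saturday, the deadline becomes August 4, 2025 (Monday).
Final deadline: August 4, 2025.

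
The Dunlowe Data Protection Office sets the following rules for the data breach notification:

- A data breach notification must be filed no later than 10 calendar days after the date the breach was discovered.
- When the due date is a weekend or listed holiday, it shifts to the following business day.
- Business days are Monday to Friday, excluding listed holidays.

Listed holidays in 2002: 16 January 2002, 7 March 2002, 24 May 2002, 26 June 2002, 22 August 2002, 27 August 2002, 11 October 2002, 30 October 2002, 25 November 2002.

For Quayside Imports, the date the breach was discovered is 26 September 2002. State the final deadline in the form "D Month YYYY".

From 26 September 2002, 10 calendar days later is 6 October 2002.
Because 6 October 2002 is a Sunday, the deadline becomes 7 October 2002 (Monday).
Deadline: 7 October 2002.

7 October 2002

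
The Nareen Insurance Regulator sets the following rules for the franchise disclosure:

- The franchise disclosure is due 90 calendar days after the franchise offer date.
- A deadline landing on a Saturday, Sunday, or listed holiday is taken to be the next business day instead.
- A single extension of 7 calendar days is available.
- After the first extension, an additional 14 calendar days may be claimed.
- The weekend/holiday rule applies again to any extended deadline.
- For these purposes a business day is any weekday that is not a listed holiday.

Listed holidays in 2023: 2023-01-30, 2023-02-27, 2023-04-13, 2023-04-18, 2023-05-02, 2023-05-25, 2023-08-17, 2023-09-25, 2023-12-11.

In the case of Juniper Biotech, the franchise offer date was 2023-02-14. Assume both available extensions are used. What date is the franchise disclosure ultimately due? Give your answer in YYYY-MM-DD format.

2023-06-05

From 2023-02-14, 90 calendar days later is 2023-05-15.
Since 2023-05-15 is a Monday and not a holiday, the date is unchanged.
The 7-calendar-day extension moves the deadline from 2023-05-15 to 2023-05-22.
2023-05-22 falls on a Monday, which is a business day, so no adjustment is needed.
Applying the 14-calendar-day extension: 2023-05-22 + 14 days = 2023-06-05.
2023-06-05 (Monday) is already a business day.
So the filing is due 2023-06-05.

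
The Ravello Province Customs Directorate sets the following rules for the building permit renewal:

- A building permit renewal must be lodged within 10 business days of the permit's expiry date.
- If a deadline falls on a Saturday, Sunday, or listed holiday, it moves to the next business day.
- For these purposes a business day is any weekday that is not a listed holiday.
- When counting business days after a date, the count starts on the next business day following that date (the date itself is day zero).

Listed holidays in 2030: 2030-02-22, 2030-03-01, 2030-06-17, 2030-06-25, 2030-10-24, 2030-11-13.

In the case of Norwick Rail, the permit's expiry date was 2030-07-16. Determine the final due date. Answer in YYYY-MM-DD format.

2030-07-30

Starting the day after 2030-07-16 and counting 10 business days lands on 2030-07-30.
2030-07-30 (Tuesday) is already a business day.
So the filing is due 2030-07-30.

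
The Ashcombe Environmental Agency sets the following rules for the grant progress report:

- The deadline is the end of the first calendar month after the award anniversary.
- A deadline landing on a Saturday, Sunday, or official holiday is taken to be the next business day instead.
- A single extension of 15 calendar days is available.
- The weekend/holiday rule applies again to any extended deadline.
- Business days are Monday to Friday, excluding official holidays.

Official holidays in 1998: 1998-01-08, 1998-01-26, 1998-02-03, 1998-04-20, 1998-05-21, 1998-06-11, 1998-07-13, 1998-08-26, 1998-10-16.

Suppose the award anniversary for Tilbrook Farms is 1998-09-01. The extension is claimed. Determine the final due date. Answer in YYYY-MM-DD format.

1 month after 1998-09-01 falls in October 1998; the last day of that month is 1998-10-31.
1998-10-31 is a Saturday; the next business day is 1998-11-02 (Monday).
Applying the 15-calendar-day extension: 1998-11-02 + 15 days = 1998-11-17.
1998-11-17 is a Tuesday and not a listed holiday, so it stands.
Deadline: 1998-11-17.

1998-11-17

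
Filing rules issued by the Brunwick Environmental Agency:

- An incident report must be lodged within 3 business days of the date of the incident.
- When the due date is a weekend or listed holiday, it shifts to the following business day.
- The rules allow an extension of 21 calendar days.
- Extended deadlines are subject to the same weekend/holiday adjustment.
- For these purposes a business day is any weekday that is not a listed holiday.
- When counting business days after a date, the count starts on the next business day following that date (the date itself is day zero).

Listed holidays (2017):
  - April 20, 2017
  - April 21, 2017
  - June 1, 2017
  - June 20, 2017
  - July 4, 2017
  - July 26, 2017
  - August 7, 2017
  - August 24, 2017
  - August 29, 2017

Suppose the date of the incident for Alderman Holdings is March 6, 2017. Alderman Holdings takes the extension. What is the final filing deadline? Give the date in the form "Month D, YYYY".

March 30, 2017

3 business days after March 6, 2017, excluding weekends and holidays, is March 9, 2017.
Since March 9, 2017 is a Thursday and not a holiday, the date is unchanged.
Applying the 21-calendar-day extension: March 9, 2017 + 21 days = March 30, 2017.
March 30, 2017 falls on a Thursday, which is a business day, so no adjustment is needed.
The final due date is March 30, 2017.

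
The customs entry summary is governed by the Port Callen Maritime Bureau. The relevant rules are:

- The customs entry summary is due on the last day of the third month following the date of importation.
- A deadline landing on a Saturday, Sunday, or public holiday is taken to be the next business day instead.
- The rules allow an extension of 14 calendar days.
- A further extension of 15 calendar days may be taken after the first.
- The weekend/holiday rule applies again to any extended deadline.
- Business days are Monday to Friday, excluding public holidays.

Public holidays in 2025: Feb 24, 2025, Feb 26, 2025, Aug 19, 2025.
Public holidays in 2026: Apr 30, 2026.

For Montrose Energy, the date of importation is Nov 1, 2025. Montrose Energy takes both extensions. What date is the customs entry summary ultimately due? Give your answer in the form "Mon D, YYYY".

3 months after Nov 1, 2025 is February 2026; that month ends on Feb 28, 2026.
Feb 28, 2026 is a Saturday; the next business day is Mar 2, 2026 (Monday).
The 14-calendar-day extension moves the deadline from Mar 2, 2026 to Mar 16, 2026.
Mar 16, 2026 falls on a Monday, which is a business day, so no adjustment is needed.
The 15-calendar-day extension moves the deadline from Mar 16, 2026 to Mar 31, 2026.
Since Mar 31, 2026 is a Tuesday and not a holiday, the date is unchanged.
Deadline: Mar 31, 2026.

Mar 31, 2026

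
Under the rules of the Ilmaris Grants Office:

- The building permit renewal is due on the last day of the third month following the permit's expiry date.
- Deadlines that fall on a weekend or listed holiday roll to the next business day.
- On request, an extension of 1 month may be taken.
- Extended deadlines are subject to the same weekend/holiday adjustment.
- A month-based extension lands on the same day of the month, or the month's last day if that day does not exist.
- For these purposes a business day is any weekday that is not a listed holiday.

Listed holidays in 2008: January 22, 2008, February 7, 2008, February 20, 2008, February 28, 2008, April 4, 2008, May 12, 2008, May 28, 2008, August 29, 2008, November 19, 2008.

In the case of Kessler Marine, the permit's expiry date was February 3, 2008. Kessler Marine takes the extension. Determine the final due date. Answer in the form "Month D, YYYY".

3 months after February 3, 2008 is May 2008; that month ends on May 31, 2008.
May 31, 2008 is a Saturday, so it moves to the next business day, June 2, 2008 (Monday).
Applying the 1 month extension: 1 month after June 2, 2008 is July 2, 2008.
July 2, 2008 is a Wednesday and not a listed holiday, so it stands.
Deadline: July 2, 2008.

July 2, 2008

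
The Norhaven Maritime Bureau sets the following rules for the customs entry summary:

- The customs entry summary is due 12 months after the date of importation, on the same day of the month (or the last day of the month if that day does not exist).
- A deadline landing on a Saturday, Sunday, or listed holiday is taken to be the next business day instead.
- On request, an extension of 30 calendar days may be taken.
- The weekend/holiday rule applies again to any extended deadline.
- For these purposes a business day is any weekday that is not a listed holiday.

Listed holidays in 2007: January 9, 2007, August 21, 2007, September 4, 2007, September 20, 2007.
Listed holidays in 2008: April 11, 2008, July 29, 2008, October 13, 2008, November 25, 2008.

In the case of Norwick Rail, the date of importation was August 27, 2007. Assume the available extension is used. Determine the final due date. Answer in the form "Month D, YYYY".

September 26, 2008

12 months from August 27, 2007 is August 27, 2008.
Since August 27, 2008 is a Wednesday and not a holiday, the date is unchanged.
The 30-calendar-day extension moves the deadline from August 27, 2008 to September 26, 2008.
September 26, 2008 is a Friday and not a listed holiday, so it stands.
The final due date is September 26, 2008.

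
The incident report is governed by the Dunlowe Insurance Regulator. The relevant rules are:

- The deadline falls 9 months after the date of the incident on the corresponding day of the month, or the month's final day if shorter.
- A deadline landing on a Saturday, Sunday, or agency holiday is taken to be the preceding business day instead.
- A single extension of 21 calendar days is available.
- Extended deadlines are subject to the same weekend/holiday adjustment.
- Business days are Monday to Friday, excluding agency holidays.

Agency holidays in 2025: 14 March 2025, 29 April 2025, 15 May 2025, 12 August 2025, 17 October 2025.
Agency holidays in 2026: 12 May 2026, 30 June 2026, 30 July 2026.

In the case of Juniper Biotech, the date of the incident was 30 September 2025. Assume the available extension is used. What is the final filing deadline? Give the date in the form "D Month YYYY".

Moving 9 months forward from 30 September 2025 on the corresponding day gives 30 June 2026.
30 June 2026 is a listed holiday; the preceding business day is 29 June 2026 (Monday).
The 21-calendar-day extension moves the deadline from 29 June 2026 to 20 July 2026.
Since 20 July 2026 is a Monday and not a holiday, the date is unchanged.
Final deadline: 20 July 2026.

20 July 2026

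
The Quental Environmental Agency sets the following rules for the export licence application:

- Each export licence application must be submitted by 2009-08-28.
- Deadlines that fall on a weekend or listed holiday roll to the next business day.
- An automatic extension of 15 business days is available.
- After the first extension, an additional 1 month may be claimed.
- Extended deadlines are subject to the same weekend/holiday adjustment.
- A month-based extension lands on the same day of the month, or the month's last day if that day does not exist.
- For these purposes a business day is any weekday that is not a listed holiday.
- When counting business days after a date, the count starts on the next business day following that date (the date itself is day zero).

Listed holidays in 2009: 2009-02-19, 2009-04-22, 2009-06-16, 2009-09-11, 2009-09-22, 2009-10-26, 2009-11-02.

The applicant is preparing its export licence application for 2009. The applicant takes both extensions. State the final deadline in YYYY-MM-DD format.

2009-10-21

The statutory due date is 2009-08-28.
Since 2009-08-28 is a Friday and not a holiday, the date is unchanged.
Applying the 15-business-day extension: 15 business days after 2009-08-28 is 2009-09-21.
2009-09-21 (Monday) is already a business day.
The 1 month extension carries 2009-09-21 to 2009-10-21.
2009-10-21 is a Wednesday and not a listed holiday, so it stands.
Final deadline: 2009-10-21.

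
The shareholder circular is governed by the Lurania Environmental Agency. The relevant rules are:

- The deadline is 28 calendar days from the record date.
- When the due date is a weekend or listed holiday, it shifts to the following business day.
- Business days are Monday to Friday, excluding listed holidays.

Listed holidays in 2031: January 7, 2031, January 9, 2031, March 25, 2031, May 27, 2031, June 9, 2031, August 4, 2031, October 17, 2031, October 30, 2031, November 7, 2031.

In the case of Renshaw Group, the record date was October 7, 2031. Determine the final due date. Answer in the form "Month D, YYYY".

November 4, 2031

Adding 28 calendar days to October 7, 2031 gives November 4, 2031.
Since November 4, 2031 is a Tuesday and not a holiday, the date is unchanged.
So the filing is due November 4, 2031.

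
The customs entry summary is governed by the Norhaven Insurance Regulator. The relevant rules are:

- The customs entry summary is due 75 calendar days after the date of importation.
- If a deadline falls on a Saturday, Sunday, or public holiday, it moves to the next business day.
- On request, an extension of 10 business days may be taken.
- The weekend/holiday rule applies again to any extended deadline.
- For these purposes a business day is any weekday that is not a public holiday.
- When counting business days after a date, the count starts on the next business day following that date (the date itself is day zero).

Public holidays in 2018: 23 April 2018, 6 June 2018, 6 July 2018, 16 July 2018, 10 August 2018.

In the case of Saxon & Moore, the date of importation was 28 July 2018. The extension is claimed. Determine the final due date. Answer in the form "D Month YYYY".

Trigger date 28 July 2018 + 75 calendar days = 11 October 2018.
11 October 2018 falls on a Thursday, which is a business day, so no adjustment is needed.
Applying the 10-business-day extension: 10 business days after 11 October 2018 is 25 October 2018.
25 October 2018 falls on a Thursday, which is a business day, so no adjustment is needed.
The final due date is 25 October 2018.

25 October 2018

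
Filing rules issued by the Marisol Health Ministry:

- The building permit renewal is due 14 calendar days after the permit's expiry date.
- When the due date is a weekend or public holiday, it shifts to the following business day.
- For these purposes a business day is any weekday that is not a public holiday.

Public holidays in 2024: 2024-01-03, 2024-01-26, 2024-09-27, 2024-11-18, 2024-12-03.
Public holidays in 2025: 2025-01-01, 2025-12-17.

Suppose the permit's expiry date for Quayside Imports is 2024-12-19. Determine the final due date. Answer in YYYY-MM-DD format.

2025-01-02

Trigger date 2024-12-19 + 14 calendar days = 2025-01-02.
2025-01-02 (Thursday) is already a business day.
The final due date is 2025-01-02.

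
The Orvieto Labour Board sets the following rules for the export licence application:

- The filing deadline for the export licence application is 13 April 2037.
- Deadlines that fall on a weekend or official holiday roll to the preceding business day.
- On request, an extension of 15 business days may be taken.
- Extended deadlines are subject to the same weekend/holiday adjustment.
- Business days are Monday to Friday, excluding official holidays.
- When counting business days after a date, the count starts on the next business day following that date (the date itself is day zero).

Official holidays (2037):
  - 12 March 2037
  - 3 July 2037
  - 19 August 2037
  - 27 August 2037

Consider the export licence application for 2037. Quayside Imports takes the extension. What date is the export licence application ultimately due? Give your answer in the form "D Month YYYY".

4 May 2037

The statutory due date is 13 April 2037.
13 April 2037 (Monday) is already a business day.
Counting 15 further business days from 13 April 2037 reaches 4 May 2037.
Since 4 May 2037 is a Monday and not a holiday, the date is unchanged.
Deadline: 4 May 2037.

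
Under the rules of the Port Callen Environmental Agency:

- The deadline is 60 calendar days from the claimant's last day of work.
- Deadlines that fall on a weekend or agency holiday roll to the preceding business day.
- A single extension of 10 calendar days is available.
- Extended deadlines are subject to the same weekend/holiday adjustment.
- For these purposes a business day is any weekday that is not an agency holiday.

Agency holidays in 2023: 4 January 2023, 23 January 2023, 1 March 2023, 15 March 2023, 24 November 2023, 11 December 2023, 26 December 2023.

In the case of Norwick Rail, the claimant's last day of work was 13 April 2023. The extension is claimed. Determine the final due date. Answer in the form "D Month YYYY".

Trigger date 13 April 2023 + 60 calendar days = 12 June 2023.
12 June 2023 falls on a Monday, which is a business day, so no adjustment is needed.
With the 10-day extension, 12 June 2023 becomes 22 June 2023.
22 June 2023 is a Thursday and not a listed holiday, so it stands.
The final due date is 22 June 2023.

22 June 2023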